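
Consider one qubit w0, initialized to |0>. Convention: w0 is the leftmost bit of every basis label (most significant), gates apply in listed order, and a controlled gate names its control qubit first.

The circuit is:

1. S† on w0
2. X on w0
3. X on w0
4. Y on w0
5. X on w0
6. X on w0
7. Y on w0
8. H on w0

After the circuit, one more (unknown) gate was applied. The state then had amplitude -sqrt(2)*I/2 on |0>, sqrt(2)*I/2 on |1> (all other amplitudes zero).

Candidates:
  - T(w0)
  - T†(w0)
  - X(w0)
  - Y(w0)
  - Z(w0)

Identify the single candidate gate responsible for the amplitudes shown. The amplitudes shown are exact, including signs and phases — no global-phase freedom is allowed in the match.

The unique candidate consistent with the amplitudes is Y(w0). Key observation: gates 4-7 undo each other exactly, leaving only the rest of the circuit to track.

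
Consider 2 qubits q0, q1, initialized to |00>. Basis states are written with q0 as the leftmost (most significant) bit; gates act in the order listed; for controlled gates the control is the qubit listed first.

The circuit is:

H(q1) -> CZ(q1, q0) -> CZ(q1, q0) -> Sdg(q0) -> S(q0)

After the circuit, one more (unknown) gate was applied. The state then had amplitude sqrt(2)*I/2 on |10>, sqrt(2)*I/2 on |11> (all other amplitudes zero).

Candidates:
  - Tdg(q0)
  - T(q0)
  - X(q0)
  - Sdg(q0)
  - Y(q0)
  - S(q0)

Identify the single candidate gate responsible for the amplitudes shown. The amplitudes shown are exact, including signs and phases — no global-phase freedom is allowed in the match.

It was Y(q0) that produced the state shown. Key observation: steps 2-3 multiply out to the identity, so the circuit reduces to the remaining gates.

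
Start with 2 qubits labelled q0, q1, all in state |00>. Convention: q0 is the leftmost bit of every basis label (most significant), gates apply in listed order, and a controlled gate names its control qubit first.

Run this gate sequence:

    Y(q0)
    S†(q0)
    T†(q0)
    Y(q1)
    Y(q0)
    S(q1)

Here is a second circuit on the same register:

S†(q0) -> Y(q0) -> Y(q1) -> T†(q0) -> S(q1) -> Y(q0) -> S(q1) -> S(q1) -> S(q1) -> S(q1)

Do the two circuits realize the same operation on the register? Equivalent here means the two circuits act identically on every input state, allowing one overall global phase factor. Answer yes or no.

No: there is an input state on which the two circuits produce genuinely different outputs (not merely differing by a phase).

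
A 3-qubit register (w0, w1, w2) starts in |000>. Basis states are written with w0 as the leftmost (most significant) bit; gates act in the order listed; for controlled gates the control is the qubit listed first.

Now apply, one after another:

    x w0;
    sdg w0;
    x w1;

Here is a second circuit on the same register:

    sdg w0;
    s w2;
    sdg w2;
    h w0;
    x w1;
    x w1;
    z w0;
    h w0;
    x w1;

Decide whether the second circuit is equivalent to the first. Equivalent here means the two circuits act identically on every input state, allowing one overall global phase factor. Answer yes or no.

No: there is an input state on which the two circuits produce genuinely different outputs (not merely differing by a phase).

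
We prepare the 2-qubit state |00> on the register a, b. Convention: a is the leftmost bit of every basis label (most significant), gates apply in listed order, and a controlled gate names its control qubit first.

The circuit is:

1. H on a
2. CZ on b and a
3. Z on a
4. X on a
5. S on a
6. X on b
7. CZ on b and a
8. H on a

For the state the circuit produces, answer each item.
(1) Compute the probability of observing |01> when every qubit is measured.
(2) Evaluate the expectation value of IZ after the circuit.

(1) The probability of measuring |01> is 1/2.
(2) In the final state, IZ has expectation -1.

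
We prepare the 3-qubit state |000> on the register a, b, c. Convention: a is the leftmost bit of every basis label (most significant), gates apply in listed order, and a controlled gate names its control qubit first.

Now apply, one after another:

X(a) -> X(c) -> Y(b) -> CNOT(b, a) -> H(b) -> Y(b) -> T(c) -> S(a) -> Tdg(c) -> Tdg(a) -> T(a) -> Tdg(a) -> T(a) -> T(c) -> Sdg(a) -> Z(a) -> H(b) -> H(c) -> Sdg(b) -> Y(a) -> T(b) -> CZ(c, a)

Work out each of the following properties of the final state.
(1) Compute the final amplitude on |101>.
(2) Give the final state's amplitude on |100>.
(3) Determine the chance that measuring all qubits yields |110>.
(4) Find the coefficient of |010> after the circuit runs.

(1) |101> carries amplitude -sqrt(2)*exp(3*I*pi/4)/2 in the final state. Key observation: the block from step 8 through step 15 cancels to the identity and can be dropped.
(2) The amplitude on |100> is -sqrt(2)*exp(3*I*pi/4)/2.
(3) A full measurement returns |110> with probability 0.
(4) |010> carries amplitude 0 in the final state.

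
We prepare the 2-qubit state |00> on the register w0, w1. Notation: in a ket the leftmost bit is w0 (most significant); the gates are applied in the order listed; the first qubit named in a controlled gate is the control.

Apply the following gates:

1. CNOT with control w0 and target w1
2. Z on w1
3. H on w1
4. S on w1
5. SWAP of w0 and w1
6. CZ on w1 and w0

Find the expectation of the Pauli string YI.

The observable YI averages to 1.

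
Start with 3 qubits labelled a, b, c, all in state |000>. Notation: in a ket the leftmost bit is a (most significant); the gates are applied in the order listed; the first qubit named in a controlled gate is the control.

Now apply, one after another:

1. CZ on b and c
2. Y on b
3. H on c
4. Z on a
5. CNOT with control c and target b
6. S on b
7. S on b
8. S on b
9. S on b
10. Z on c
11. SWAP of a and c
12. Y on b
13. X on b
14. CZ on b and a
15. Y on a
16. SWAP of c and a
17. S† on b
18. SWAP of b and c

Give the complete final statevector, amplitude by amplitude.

The final amplitudes are -sqrt(2)*I/2 on |000>, sqrt(2)/2 on |011>, and 0 on every other basis state.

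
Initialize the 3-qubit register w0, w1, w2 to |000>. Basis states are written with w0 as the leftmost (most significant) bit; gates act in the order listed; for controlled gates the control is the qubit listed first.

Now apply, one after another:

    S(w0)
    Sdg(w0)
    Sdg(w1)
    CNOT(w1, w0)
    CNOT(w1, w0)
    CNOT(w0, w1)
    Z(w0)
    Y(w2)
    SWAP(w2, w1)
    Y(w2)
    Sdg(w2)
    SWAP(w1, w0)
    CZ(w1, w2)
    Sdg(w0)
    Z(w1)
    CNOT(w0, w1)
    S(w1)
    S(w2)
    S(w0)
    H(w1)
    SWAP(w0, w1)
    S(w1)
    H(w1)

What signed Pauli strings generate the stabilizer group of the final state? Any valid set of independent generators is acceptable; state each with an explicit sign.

The final state is stabilized by the group generated by -XII, -IXI, -IIZ; other independent generating sets are equally valid.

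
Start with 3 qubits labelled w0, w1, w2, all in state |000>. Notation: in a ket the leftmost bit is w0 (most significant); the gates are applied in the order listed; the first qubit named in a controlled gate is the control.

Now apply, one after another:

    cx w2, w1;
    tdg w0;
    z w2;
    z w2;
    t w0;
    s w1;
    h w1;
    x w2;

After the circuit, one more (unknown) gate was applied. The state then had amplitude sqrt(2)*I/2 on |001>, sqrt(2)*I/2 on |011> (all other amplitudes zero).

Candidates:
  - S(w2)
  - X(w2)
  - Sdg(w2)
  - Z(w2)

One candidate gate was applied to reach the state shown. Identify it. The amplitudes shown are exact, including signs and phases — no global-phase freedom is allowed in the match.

The applied gate was S(w2). Key observation: the block from step 2 through step 5 cancels to the identity and can be dropped.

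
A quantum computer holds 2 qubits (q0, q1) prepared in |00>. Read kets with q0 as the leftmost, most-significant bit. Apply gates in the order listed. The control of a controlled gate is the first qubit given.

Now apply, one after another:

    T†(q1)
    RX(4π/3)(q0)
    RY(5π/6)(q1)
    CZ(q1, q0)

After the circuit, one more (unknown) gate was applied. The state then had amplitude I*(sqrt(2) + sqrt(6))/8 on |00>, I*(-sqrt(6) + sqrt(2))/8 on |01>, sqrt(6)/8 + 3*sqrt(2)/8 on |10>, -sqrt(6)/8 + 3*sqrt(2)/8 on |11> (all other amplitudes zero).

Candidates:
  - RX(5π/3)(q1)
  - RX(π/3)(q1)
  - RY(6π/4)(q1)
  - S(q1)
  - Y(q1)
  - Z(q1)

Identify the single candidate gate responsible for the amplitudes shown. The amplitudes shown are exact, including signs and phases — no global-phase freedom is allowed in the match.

It was Y(q1) that produced the state shown.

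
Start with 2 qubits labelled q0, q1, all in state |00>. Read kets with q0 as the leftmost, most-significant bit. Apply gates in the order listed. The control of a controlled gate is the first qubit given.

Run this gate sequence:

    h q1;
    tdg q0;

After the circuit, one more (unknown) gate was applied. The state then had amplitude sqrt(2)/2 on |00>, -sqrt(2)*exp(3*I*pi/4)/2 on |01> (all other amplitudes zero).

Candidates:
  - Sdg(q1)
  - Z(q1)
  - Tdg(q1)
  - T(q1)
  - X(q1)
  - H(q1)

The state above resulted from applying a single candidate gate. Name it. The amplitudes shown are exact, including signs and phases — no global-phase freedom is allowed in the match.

The applied gate was Tdg(q1).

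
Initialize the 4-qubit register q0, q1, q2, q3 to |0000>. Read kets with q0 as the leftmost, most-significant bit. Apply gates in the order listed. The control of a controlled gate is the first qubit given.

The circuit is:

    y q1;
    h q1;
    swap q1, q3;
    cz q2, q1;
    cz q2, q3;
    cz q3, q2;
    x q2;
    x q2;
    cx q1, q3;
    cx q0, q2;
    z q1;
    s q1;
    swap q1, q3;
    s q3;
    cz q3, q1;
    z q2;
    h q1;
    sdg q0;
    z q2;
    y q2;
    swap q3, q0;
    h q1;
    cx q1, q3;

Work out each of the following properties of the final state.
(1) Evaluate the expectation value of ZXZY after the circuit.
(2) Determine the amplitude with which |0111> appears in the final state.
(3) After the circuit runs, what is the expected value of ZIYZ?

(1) The expectation value of ZXZY is 0.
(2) The amplitude on |0111> is sqrt(2)/2.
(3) The observable ZIYZ averages to 0.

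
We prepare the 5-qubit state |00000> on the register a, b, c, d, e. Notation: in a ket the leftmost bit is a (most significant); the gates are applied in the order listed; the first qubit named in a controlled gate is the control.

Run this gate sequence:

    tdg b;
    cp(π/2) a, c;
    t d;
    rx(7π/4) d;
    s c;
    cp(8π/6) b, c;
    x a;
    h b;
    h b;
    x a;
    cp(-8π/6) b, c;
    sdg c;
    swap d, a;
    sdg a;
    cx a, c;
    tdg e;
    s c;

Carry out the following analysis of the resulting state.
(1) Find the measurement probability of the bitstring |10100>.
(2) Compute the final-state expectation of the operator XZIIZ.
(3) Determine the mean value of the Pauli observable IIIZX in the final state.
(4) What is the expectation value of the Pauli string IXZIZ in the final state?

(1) A full measurement returns |10100> with probability 1/2 - sqrt(2)/4. Key observation: the block from step 5 through step 12 cancels to the identity and can be dropped.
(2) The observable XZIIZ averages to 0.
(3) In the final state, IIIZX has expectation 0.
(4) The expectation value of IXZIZ is 0.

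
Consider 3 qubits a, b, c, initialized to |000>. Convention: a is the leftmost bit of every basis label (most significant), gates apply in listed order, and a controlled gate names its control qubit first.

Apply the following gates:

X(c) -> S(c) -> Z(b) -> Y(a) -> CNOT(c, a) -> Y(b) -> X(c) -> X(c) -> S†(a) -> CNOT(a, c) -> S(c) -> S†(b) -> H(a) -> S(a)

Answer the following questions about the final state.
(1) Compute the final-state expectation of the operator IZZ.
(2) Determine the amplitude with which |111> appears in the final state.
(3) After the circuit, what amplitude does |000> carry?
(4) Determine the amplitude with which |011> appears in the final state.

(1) The observable IZZ averages to 1.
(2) The final state's coefficient on |111> equals sqrt(2)/2.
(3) |000> carries amplitude 0 in the final state.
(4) The final state's coefficient on |011> equals -sqrt(2)*I/2.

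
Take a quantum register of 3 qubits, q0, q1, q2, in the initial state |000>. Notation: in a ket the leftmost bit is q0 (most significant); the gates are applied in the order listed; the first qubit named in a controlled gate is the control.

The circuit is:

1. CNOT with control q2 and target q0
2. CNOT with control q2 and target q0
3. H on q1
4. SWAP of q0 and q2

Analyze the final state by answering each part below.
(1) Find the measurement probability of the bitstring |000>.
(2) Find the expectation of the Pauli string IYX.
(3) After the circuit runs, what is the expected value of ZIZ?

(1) Outcome |000> occurs with probability 1/2. Key observation: the block from step 1 through step 2 cancels to the identity and can be dropped.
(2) In the final state, IYX has expectation 0.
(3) The expectation value of ZIZ is 1.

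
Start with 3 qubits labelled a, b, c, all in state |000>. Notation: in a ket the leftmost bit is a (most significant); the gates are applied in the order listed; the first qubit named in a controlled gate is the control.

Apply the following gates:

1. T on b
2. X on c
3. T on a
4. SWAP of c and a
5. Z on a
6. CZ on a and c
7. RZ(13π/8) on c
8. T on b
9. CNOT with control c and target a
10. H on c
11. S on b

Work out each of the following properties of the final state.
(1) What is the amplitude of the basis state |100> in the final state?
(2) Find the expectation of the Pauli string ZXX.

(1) The final state's coefficient on |100> equals sqrt(2)*exp(3*I*pi/16)/2.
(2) The expectation value of ZXX is 0.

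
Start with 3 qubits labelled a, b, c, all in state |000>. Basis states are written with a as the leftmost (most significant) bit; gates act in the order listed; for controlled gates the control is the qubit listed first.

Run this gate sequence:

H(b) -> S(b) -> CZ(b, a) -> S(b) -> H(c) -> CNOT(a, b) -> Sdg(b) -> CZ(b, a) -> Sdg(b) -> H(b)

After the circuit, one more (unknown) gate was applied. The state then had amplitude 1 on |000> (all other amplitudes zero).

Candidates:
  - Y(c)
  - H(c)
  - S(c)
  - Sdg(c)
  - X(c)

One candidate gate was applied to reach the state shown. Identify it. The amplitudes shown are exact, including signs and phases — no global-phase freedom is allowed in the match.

The applied gate was H(c).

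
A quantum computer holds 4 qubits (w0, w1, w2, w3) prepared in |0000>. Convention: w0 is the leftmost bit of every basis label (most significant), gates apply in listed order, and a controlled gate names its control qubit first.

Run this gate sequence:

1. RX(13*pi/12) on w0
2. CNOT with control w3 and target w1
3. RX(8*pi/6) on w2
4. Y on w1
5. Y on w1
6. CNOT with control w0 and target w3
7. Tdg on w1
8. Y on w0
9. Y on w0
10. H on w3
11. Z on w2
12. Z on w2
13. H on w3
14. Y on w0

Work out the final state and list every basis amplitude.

The resulting statevector has amplitude sqrt(2 - sqrt(2))/8 + sqrt(3*sqrt(2) + 6)/8 on |0001>, I*sqrt(6 - 3*sqrt(2))/8 + 3*I*sqrt(sqrt(2) + 2)/8 on |0011>, -I*sqrt(6 - 3*sqrt(2))/8 + I*sqrt(sqrt(2) + 2)/8 on |1000>, -sqrt(3*sqrt(2) + 6)/8 + 3*sqrt(2 - sqrt(2))/8 on |1010>, and 0 on every other basis state. Key observation: the block from step 9 through step 14 cancels to the identity and can be dropped.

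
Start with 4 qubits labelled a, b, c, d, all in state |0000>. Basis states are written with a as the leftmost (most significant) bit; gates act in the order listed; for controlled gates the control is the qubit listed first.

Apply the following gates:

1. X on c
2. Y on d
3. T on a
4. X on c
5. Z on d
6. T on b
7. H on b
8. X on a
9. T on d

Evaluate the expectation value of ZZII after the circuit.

In the final state, ZZII has expectation 0.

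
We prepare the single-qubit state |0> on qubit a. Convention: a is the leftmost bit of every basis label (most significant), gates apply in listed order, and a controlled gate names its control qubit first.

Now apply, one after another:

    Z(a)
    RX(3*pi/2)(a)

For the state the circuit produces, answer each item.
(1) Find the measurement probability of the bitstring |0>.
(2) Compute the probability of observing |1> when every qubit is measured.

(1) A full measurement returns |0> with probability 1/2.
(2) Outcome |1> occurs with probability 1/2.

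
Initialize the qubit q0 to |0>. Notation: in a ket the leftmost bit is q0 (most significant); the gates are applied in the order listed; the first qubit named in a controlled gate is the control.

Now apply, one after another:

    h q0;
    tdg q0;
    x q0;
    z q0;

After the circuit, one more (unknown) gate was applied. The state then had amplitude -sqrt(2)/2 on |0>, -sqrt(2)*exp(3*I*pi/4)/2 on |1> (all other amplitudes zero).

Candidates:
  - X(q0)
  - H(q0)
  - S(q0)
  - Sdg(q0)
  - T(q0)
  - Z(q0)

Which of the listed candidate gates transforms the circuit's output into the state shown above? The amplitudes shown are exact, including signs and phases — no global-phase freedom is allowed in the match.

The applied gate was X(q0).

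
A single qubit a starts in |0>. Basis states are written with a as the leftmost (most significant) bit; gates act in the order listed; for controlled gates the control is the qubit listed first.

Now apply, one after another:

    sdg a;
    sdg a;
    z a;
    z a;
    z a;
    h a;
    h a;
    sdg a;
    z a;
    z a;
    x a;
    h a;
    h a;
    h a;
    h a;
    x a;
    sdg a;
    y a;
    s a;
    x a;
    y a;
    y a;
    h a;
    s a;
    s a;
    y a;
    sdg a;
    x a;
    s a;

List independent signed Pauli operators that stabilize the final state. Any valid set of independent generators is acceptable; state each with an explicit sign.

The stabilizer group can be generated by -X, among other valid generating sets. Key observation: steps 11-16 multiply out to the identity, so the circuit reduces to the remaining gates.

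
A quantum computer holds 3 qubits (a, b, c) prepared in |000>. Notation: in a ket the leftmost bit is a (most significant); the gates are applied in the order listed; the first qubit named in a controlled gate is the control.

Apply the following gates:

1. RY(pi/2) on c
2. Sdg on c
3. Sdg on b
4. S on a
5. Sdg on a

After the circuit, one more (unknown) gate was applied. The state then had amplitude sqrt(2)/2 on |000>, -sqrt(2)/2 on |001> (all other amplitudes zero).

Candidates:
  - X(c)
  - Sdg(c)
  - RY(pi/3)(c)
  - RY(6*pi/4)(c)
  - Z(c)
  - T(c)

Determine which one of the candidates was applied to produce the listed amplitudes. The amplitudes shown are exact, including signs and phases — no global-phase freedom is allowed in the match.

It was Sdg(c) that produced the state shown.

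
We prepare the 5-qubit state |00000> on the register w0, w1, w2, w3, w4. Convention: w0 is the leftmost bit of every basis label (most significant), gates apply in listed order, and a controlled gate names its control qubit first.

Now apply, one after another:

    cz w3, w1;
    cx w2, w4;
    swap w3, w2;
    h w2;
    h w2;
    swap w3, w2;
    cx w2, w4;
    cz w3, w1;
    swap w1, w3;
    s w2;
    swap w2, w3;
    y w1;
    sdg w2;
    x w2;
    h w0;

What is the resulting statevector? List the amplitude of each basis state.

After the circuit, the state carries amplitude sqrt(2)*I/2 on |01100>, sqrt(2)*I/2 on |11100>, and 0 on every other basis state.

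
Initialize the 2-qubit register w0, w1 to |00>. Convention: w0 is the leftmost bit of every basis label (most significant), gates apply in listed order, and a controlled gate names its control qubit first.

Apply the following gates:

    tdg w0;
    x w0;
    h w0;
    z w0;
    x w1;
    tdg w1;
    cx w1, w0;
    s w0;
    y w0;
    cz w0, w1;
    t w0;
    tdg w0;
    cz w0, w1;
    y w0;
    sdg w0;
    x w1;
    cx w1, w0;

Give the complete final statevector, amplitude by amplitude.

After the circuit, the state carries amplitude -sqrt(2)*exp(3*I*pi/4)/2 on |00>, 0 on |01>, -sqrt(2)*exp(3*I*pi/4)/2 on |10>, 0 on |11>. Key observation: the block from step 8 through step 15 cancels to the identity and can be dropped.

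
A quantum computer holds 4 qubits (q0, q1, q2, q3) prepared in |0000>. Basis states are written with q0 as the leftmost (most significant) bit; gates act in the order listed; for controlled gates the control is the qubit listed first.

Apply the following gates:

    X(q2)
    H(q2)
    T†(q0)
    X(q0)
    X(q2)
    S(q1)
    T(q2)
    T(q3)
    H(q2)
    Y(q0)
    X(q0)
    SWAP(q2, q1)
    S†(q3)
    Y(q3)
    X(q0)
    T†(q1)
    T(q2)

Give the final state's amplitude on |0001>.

|0001> carries amplitude -1/2 + exp(I*pi/4)/2 in the final state.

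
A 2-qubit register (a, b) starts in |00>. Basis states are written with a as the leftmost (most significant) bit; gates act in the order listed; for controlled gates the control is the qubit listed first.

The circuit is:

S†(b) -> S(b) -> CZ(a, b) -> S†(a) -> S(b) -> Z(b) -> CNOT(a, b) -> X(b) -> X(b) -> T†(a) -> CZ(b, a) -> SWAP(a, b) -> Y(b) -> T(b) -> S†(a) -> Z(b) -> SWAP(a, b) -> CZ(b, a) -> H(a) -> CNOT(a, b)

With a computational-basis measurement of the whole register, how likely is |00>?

A full measurement returns |00> with probability 1/2.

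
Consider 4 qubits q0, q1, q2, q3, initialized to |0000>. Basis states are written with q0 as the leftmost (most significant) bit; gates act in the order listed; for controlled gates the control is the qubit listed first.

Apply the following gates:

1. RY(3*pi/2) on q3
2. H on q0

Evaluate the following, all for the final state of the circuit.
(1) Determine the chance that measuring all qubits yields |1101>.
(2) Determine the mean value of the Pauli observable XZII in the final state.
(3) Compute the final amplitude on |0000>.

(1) A full measurement returns |1101> with probability 0.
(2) The observable XZII averages to 1.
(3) |0000> carries amplitude -1/2 in the final state.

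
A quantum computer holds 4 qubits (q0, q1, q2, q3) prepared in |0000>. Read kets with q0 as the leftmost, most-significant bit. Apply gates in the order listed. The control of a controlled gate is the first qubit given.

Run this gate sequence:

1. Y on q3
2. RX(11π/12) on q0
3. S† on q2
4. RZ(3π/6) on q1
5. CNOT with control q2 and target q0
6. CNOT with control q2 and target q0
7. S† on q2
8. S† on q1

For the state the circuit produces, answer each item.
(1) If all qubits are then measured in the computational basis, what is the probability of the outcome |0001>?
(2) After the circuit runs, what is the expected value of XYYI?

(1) A full measurement returns |0001> with probability -sqrt(6)/8 - sqrt(2)/8 + 1/2. Key observation: gates 5-6 undo each other exactly, leaving only the rest of the circuit to track.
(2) In the final state, XYYI has expectation 0.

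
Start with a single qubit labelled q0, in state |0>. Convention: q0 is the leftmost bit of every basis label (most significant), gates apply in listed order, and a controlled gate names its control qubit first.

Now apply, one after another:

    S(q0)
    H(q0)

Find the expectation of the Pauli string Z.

The expectation value of Z is 0.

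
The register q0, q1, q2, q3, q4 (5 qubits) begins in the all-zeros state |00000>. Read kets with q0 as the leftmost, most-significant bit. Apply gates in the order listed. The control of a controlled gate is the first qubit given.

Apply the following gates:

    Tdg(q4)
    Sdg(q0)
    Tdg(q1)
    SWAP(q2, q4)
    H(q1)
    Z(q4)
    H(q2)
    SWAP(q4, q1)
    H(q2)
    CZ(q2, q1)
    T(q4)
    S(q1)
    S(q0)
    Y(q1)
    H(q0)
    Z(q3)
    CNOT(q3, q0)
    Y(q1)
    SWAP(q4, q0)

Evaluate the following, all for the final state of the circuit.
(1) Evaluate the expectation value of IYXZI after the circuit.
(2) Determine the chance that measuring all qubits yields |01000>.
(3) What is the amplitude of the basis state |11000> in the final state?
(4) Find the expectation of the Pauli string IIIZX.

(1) The expectation value of IYXZI is 0.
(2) Outcome |01000> occurs with probability 0.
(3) The amplitude on |11000> is 0.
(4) The observable IIIZX averages to 1.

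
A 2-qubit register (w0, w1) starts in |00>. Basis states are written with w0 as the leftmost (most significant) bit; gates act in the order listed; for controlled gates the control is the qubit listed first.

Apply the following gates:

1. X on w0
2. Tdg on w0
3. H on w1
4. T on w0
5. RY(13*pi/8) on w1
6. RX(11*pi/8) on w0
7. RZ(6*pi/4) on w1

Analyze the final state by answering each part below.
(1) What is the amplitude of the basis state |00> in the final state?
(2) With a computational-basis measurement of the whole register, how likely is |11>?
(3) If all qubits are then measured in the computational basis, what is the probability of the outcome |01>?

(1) |00> carries amplitude sqrt(2)*I*exp(-3*I*pi/4)*sin(5*pi/16)*cos(3*pi/16)/2 + sqrt(2)*I*exp(-3*I*pi/4)*sin(3*pi/16)*sin(5*pi/16)/2 in the final state.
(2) The probability of measuring |11> is (2 - sqrt(2 - sqrt(2)))*(2 - sqrt(sqrt(2) + 2))/16.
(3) The probability of measuring |01> is (2 - sqrt(sqrt(2) + 2))*(sqrt(2 - sqrt(2)) + 2)/16.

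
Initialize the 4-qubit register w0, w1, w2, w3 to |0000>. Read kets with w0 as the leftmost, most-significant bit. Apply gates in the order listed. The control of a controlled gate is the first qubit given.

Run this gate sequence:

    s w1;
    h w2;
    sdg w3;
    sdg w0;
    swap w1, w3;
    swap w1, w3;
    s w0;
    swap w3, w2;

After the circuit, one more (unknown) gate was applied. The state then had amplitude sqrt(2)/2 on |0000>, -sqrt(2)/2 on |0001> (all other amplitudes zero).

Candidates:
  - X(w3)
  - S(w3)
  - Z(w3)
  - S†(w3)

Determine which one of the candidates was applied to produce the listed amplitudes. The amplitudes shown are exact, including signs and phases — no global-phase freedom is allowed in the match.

The applied gate was Z(w3).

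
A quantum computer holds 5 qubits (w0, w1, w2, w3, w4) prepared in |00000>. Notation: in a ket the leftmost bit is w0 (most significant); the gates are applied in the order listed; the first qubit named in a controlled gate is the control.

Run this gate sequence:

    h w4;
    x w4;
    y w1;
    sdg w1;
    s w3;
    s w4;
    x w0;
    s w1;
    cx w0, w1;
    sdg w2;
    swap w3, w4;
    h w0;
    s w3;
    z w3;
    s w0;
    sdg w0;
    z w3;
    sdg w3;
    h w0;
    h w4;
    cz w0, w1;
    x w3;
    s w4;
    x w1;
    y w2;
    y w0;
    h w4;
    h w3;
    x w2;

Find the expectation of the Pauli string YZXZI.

The expectation value of YZXZI is 0. Key observation: steps 12-19 multiply out to the identity, so the circuit reduces to the remaining gates.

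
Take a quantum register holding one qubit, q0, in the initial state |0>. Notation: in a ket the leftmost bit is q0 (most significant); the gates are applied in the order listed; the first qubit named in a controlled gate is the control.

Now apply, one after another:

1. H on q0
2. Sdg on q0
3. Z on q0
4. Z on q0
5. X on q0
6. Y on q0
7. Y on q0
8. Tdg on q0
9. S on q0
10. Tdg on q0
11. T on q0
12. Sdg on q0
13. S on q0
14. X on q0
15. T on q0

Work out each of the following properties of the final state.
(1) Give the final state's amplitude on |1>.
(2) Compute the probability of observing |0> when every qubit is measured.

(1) The amplitude on |1> is -sqrt(2)*exp(3*I*pi/4)/2.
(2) A full measurement returns |0> with probability 1/2.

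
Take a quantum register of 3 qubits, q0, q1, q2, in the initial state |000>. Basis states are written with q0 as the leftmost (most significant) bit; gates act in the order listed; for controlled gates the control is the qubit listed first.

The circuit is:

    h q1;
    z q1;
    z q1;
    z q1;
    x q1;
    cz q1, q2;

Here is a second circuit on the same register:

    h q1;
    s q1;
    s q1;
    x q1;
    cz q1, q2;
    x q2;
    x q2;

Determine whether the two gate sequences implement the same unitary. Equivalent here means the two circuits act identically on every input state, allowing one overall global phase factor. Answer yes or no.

Yes: on every input state the two circuits agree up to one overall phase factor.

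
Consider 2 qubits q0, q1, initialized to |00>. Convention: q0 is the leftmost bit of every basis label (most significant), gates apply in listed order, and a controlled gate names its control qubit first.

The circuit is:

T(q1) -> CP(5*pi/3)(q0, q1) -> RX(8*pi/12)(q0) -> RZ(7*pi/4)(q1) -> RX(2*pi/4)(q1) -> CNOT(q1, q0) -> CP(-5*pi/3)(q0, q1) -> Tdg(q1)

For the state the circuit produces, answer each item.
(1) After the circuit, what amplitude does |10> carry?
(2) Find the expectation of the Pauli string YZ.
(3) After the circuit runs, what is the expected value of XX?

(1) |10> carries amplitude sqrt(6)*exp(5*I*pi/8)/4 in the final state.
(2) The observable YZ averages to -3*sqrt(3)/8.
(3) The observable XX averages to -7*sqrt(2)/16 + sqrt(6)/16.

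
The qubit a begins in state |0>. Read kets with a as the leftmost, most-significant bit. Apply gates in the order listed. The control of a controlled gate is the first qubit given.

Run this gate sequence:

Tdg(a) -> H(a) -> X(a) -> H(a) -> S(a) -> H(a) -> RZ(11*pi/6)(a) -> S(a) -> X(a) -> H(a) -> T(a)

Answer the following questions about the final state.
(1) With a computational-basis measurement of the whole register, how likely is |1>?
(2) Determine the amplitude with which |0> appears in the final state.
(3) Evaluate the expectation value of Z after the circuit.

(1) The probability of measuring |1> is 1/4.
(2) The final state's coefficient on |0> equals (-1 - exp(I*pi/3))*exp(I*pi/12)/2.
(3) The observable Z averages to 1/2.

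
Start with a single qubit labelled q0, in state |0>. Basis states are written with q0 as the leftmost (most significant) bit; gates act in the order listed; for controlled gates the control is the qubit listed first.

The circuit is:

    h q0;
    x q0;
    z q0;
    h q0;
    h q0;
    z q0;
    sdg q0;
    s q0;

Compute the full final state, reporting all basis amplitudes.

The final amplitudes are sqrt(2)/2 on |0>, sqrt(2)/2 on |1>.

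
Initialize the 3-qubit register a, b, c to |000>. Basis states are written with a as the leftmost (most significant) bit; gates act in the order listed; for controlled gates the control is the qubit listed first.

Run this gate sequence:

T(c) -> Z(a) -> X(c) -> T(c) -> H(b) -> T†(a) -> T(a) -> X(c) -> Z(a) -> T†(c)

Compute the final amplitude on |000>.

|000> carries amplitude sqrt(2)*exp(I*pi/4)/2 in the final state.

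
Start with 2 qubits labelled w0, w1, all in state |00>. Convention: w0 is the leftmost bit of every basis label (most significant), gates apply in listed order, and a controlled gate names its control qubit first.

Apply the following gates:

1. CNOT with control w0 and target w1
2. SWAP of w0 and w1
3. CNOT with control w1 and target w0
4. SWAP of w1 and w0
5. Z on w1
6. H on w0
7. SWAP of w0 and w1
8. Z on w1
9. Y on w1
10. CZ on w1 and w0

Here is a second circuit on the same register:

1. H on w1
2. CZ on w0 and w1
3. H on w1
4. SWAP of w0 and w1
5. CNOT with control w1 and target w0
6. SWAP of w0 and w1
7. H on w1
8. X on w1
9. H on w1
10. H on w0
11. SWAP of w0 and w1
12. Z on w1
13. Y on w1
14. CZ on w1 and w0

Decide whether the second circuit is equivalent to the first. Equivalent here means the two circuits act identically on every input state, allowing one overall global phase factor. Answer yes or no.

Yes: on every input state the two circuits agree up to one overall phase factor.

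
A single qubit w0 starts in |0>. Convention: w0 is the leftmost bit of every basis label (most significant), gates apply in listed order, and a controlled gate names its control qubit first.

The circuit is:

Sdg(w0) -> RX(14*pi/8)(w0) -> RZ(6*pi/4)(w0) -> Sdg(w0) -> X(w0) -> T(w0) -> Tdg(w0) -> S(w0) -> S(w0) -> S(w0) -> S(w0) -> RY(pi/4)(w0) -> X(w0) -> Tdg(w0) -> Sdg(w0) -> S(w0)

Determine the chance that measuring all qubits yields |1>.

Outcome |1> occurs with probability 1/4. Key observation: gates 8-11 undo each other exactly, leaving only the rest of the circuit to track.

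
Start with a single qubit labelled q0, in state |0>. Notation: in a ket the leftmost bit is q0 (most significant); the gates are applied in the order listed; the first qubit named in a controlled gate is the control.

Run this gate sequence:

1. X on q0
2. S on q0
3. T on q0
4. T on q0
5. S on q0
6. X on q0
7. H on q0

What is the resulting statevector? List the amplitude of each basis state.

The resulting statevector has amplitude -sqrt(2)*I/2 on |0>, -sqrt(2)*I/2 on |1>.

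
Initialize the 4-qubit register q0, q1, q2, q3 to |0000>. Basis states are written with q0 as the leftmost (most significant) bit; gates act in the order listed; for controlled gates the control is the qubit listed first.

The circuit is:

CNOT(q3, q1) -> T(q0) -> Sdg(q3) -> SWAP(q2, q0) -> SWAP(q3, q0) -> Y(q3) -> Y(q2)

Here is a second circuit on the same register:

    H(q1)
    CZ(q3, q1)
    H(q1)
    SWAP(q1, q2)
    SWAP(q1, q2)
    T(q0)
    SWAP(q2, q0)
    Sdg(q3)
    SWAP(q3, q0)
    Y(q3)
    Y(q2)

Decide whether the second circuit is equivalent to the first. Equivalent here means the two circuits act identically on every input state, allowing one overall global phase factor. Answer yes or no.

Yes: on every input state the two circuits agree up to one overall phase factor.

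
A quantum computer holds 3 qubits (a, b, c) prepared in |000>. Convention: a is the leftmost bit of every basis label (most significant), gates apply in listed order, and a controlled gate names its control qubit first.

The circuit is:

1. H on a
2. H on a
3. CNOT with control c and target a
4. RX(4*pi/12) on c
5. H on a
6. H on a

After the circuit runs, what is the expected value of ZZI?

The observable ZZI averages to 1.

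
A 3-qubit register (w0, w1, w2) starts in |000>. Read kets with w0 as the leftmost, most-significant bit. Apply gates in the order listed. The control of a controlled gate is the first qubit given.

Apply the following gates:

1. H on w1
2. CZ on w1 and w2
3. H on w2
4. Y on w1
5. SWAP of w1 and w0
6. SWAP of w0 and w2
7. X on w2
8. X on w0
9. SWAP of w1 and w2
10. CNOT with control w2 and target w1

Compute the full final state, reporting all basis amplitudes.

The resulting statevector has amplitude I/2 on |000>, 0 on |001>, -I/2 on |010>, 0 on |011>, I/2 on |100>, 0 on |101>, -I/2 on |110>, 0 on |111>.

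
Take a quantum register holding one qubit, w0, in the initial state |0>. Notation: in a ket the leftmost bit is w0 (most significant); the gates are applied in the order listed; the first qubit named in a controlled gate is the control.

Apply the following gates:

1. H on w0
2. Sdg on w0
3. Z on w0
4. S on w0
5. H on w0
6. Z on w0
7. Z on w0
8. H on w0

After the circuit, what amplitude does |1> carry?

|1> carries amplitude -sqrt(2)/2 in the final state.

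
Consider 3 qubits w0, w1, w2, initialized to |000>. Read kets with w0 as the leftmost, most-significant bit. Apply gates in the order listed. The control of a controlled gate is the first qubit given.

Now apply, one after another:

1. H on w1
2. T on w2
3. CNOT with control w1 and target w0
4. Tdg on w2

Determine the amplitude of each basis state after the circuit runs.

The resulting statevector has amplitude sqrt(2)/2 on |000>, sqrt(2)/2 on |110>, and 0 on every other basis state.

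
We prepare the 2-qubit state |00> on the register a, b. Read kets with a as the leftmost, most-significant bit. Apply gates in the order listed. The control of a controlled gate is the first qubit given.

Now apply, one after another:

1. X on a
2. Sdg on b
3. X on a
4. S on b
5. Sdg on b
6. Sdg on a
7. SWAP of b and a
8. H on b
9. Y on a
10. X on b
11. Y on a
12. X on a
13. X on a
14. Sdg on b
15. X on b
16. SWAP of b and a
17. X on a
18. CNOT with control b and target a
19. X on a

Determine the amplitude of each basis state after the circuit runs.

The resulting statevector has amplitude -sqrt(2)*I/2 on |00>, 0 on |01>, sqrt(2)/2 on |10>, 0 on |11>.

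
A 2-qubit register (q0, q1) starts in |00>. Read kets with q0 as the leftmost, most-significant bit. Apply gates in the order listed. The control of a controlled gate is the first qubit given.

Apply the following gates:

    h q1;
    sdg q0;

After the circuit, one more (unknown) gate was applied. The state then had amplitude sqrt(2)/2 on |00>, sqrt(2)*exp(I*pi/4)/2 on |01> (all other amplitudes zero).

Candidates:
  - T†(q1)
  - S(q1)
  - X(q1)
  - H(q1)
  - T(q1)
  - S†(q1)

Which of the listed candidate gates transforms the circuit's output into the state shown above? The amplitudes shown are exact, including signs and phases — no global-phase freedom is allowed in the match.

The unique candidate consistent with the amplitudes is T(q1).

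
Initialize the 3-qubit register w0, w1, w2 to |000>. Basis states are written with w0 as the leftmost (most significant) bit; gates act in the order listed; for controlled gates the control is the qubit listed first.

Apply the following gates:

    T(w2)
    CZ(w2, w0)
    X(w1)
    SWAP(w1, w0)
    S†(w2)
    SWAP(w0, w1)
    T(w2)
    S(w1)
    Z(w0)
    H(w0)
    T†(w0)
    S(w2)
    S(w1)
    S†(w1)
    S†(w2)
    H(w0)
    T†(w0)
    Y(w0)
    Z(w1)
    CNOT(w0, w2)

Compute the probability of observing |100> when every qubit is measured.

A full measurement returns |100> with probability 0. Key observation: gates 12-15 undo each other exactly, leaving only the rest of the circuit to track.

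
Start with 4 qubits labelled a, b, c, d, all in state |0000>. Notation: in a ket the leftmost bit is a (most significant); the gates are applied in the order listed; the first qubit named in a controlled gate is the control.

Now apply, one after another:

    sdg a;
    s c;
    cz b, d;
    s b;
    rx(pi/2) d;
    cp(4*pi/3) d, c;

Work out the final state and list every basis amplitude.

The final amplitudes are sqrt(2)/2 on |0000>, -sqrt(2)*I/2 on |0001>, and 0 on every other basis state.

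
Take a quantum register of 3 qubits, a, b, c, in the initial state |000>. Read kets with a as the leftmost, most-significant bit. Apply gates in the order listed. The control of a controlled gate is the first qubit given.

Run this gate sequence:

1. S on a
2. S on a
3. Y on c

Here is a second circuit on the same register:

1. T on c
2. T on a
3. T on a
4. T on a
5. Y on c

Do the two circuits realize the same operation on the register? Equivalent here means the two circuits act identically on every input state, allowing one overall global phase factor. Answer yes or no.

No: there is an input state on which the two circuits produce genuinely different outputs (not merely differing by a phase).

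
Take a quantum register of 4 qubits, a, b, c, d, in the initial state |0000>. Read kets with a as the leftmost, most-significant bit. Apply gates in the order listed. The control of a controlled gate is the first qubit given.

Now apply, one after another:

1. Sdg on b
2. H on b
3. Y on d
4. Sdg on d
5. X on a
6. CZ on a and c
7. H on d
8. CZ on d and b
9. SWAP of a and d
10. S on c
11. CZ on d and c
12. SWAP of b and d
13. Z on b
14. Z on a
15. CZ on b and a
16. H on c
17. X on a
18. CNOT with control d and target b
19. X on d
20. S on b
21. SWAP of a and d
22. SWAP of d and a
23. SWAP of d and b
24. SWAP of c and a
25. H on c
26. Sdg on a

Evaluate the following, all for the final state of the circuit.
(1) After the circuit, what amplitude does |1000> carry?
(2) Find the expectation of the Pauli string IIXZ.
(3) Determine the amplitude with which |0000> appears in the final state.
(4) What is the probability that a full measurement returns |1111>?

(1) The amplitude on |1000> is I/2.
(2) The observable IIXZ averages to 0.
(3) |0000> carries amplitude -1/2 in the final state.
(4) Outcome |1111> occurs with probability 1/4.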